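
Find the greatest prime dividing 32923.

32923 = 11 · 2993
2993 = 41 · 73
73 is prime.
So 32923 = 11 · 41 · 73; the largest prime factor is 73.

73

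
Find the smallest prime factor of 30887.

30887 is odd.
Digit sum 26, not divisible by 3.
Ends in 7: not divisible by 5.
7: 30887 = 7·4412 + 3
11: 30887 = 11·2807 + 10
13: 30887 = 13·2375 + 12
17: 30887 = 17·1816 + 15
19: 30887 = 19·1625 + 12
23: 30887 = 23·1342 + 21
29: 30887 = 29·1065 + 2
31: 30887 = 31·996 + 11
37: 30887 = 37·834 + 29
41: 30887 = 41·753 + 14
43: 30887 = 43·718 + 13
47: 30887 = 47·657 + 8
53: 30887 = 53·582 + 41
59: 30887 = 59·523 + 30
61: 30887 = 61·506 + 21
67: 30887 = 67·461

67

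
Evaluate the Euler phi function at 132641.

Factor: 132641 = 23 · 73 · 79.
φ(132641) = (23−1) · (73−1) · (79−1) = 22 · 72 · 78 = 123552.

123552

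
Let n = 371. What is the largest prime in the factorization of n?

371 = 7 · 53
53 is prime.
So 371 = 7 · 53; the largest prime factor is 53.

53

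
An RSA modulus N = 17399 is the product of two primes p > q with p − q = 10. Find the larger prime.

Since p = q + 10, we have 17399 = q(q + 10), so q² + 10q − 17399 = 0.
Discriminant: 10² + 4·17399 = 100 + 69596 = 69696; √69696 = 264.
q = (−10 + 264)/2 = 127, and p = q + 10 = 137.
Check: 127 · 137 = 17399.

137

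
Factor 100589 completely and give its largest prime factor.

97

100589 = 17 · 5917
5917 = 61 · 97
97 is prime.
So 100589 = 17 · 61 · 97; the largest prime factor is 97.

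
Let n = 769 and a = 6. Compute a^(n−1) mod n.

6^1 ≡ 6 (mod 769)
6^2 ≡ 6^2 = 36 ≡ 36 (mod 769)
6^4 ≡ 36^2 = 1296 ≡ 527 (mod 769)
6^8 ≡ 527^2 = 277729 ≡ 120 (mod 769)
6^16 ≡ 120^2 = 14400 ≡ 558 (mod 769)
6^32 ≡ 558^2 = 311364 ≡ 688 (mod 769)
6^64 ≡ 688^2 = 473344 ≡ 409 (mod 769)
6^128 ≡ 409^2 = 167281 ≡ 408 (mod 769)
6^256 ≡ 408^2 = 166464 ≡ 360 (mod 769)
6^512 ≡ 360^2 = 129600 ≡ 408 (mod 769)
768 = 512 + 256 in binary powers of 2.
So 6^768 ≡ 408 · 360 ≡ 1 (mod 769).
Since the result is 1, base 6 gives no evidence that 769 is composite.

1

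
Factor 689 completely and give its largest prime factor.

53

689 = 13 · 53
53 is prime.
So 689 = 13 · 53; the largest prime factor is 53.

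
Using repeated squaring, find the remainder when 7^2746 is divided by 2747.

7^1 ≡ 7 (mod 2747)
7^2 ≡ 7^2 = 49 ≡ 49 (mod 2747)
7^4 ≡ 49^2 = 2401 ≡ 2401 (mod 2747)
7^8 ≡ 2401^2 = 5764801 ≡ 1595 (mod 2747)
7^16 ≡ 1595^2 = 2544025 ≡ 303 (mod 2747)
7^32 ≡ 303^2 = 91809 ≡ 1158 (mod 2747)
7^64 ≡ 1158^2 = 1340964 ≡ 428 (mod 2747)
7^128 ≡ 428^2 = 183184 ≡ 1882 (mod 2747)
7^256 ≡ 1882^2 = 3541924 ≡ 1041 (mod 2747)
7^512 ≡ 1041^2 = 1083681 ≡ 1363 (mod 2747)
7^1024 ≡ 1363^2 = 1857769 ≡ 797 (mod 2747)
7^2048 ≡ 797^2 = 635209 ≡ 652 (mod 2747)
2746 = 2048 + 512 + 128 + 32 + 16 + 8 + 2 in binary powers of 2.
So 7^2746 ≡ 652 · 1363 · 1882 · 1158 · 303 · 1595 · 49 ≡ 21 (mod 2747).
Since 21 ≠ 1, base 7 is a Fermat witness: 2747 is composite.

21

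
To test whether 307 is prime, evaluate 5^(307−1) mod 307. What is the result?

1

5^1 ≡ 5 (mod 307)
5^2 ≡ 5^2 = 25 ≡ 25 (mod 307)
5^4 ≡ 25^2 = 625 ≡ 11 (mod 307)
5^8 ≡ 11^2 = 121 ≡ 121 (mod 307)
5^16 ≡ 121^2 = 14641 ≡ 212 (mod 307)
5^32 ≡ 212^2 = 44944 ≡ 122 (mod 307)
5^64 ≡ 122^2 = 14884 ≡ 148 (mod 307)
5^128 ≡ 148^2 = 21904 ≡ 107 (mod 307)
5^256 ≡ 107^2 = 11449 ≡ 90 (mod 307)
306 = 256 + 32 + 16 + 2 in binary powers of 2.
So 5^306 ≡ 90 · 122 · 212 · 25 ≡ 1 (mod 307).
Since the result is 1, base 5 gives no evidence that 307 is composite.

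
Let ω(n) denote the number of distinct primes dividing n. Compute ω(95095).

95095 = 5 · 19019
19019 = 7 · 2717
2717 = 11 · 247
247 = 13 · 19
95095 = 5 · 7 · 11 · 13 · 19, which has 5 distinct prime factors.

5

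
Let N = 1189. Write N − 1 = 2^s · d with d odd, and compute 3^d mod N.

1189 − 1 = 1188 = 2^2 · 297, so d = 297.
3^1 ≡ 3 (mod 1189)
3^2 ≡ 3^2 = 9 ≡ 9 (mod 1189)
3^4 ≡ 9^2 = 81 ≡ 81 (mod 1189)
3^8 ≡ 81^2 = 6561 ≡ 616 (mod 1189)
3^16 ≡ 616^2 = 379456 ≡ 165 (mod 1189)
3^32 ≡ 165^2 = 27225 ≡ 1067 (mod 1189)
3^64 ≡ 1067^2 = 1138489 ≡ 616 (mod 1189)
3^128 ≡ 616^2 = 379456 ≡ 165 (mod 1189)
3^256 ≡ 165^2 = 27225 ≡ 1067 (mod 1189)
297 = 256 + 32 + 8 + 1 in binary powers of 2.
So 3^297 ≡ 1067 · 1067 · 616 · 3 ≡ 495 (mod 1189).
Squaring chain: 495 → 91; never reaches −1, so base 3 is a Miller–Rabin witness that 1189 is composite.

495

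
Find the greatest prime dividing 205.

41

205 = 5 · 41
41 is prime.
So 205 = 5 · 41; the largest prime factor is 41.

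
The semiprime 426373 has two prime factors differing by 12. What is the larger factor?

Since p = q + 12, we have 426373 = q(q + 12), so q² + 12q − 426373 = 0.
Discriminant: 12² + 4·426373 = 144 + 1705492 = 1705636; √1705636 = 1306.
q = (−12 + 1306)/2 = 647, and p = q + 12 = 659.
Check: 647 · 659 = 426373.

659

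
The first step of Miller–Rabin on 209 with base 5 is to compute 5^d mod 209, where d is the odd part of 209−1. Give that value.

209 − 1 = 208 = 2^4 · 13, so d = 13.
5^1 ≡ 5 (mod 209)
5^2 ≡ 5^2 = 25 ≡ 25 (mod 209)
5^4 ≡ 25^2 = 625 ≡ 207 (mod 209)
5^8 ≡ 207^2 = 42849 ≡ 4 (mod 209)
13 = 8 + 4 + 1 in binary powers of 2.
So 5^13 ≡ 4 · 207 · 5 ≡ 169 (mod 209).
Squaring chain: 169 → 137 → 168 → 9; never reaches −1, so base 5 is a Miller–Rabin witness that 209 is composite.

169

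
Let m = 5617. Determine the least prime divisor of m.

41

5617 is odd.
Digit sum 19, not divisible by 3.
Ends in 7: not divisible by 5.
7: 5617 = 7·802 + 3
11: 5617 = 11·510 + 7
13: 5617 = 13·432 + 1
17: 5617 = 17·330 + 7
19: 5617 = 19·295 + 12
23: 5617 = 23·244 + 5
29: 5617 = 29·193 + 20
31: 5617 = 31·181 + 6
37: 5617 = 37·151 + 30
41: 5617 = 41·137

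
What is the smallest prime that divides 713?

713 is odd.
Digit sum 11, not divisible by 3.
Ends in 3: not divisible by 5.
7: 713 = 7·101 + 6
11: 713 = 11·64 + 9
13: 713 = 13·54 + 11
17: 713 = 17·41 + 16
19: 713 = 19·37 + 10
23: 713 = 23·31

23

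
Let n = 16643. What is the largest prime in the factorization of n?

16643 = 11 · 1513
1513 = 17 · 89
89 is prime.
So 16643 = 11 · 17 · 89; the largest prime factor is 89.

89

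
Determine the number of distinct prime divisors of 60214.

5

60214 = 2 · 30107
30107 = 7 · 4301
4301 = 11 · 391
391 = 17 · 23
60214 = 2 · 7 · 11 · 17 · 23, which has 5 distinct prime factors.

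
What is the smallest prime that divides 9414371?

67

9414371 is odd.
Digit sum 29, not divisible by 3.
Ends in 1: not divisible by 5.
7: 9414371 = 7·1344910 + 1
11: 9414371 = 11·855851 + 10
13: 9414371 = 13·724182 + 5
17: 9414371 = 17·553786 + 9
19: 9414371 = 19·495493 + 4
23: 9414371 = 23·409320 + 11
29: 9414371 = 29·324633 + 14
31: 9414371 = 31·303689 + 12
37: 9414371 = 37·254442 + 17
41: 9414371 = 41·229618 + 33
43: 9414371 = 43·218938 + 37
47: 9414371 = 47·200305 + 36
53: 9414371 = 53·177629 + 34
59: 9414371 = 59·159565 + 36
61: 9414371 = 61·154333 + 58
67: 9414371 = 67·140513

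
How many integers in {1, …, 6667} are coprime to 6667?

6496

Factor: 6667 = 59 · 113.
φ(6667) = (59−1) · (113−1) = 58 · 112 = 6496.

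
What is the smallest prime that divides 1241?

17

1241 is odd.
Digit sum 8, not divisible by 3.
Ends in 1: not divisible by 5.
7: 1241 = 7·177 + 2
11: 1241 = 11·112 + 9
13: 1241 = 13·95 + 6
17: 1241 = 17·73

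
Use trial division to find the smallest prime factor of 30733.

73

30733 is odd.
Digit sum 16, not divisible by 3.
Ends in 3: not divisible by 5.
7: 30733 = 7·4390 + 3
11: 30733 = 11·2793 + 10
13: 30733 = 13·2364 + 1
17: 30733 = 17·1807 + 14
19: 30733 = 19·1617 + 10
23: 30733 = 23·1336 + 5
29: 30733 = 29·1059 + 22
31: 30733 = 31·991 + 12
37: 30733 = 37·830 + 23
41: 30733 = 41·749 + 24
43: 30733 = 43·714 + 31
47: 30733 = 47·653 + 42
53: 30733 = 53·579 + 46
59: 30733 = 59·520 + 53
61: 30733 = 61·503 + 50
67: 30733 = 67·458 + 47
71: 30733 = 71·432 + 61
73: 30733 = 73·421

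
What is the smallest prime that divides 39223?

39223 is odd.
Digit sum 19, not divisible by 3.
Ends in 3: not divisible by 5.
7: 39223 = 7·5603 + 2
11: 39223 = 11·3565 + 8
13: 39223 = 13·3017 + 2
17: 39223 = 17·2307 + 4
19: 39223 = 19·2064 + 7
23: 39223 = 23·1705 + 8
29: 39223 = 29·1352 + 15
31: 39223 = 31·1265 + 8
37: 39223 = 37·1060 + 3
41: 39223 = 41·956 + 27
43: 39223 = 43·912 + 7
47: 39223 = 47·834 + 25
53: 39223 = 53·740 + 3
59: 39223 = 59·664 + 47
61: 39223 = 61·643

61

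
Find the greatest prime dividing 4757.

71

4757 = 67 · 71
71 is prime.
So 4757 = 67 · 71; the largest prime factor is 71.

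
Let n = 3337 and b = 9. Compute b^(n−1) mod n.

714

9^1 ≡ 9 (mod 3337)
9^2 ≡ 9^2 = 81 ≡ 81 (mod 3337)
9^4 ≡ 81^2 = 6561 ≡ 3224 (mod 3337)
9^8 ≡ 3224^2 = 10394176 ≡ 2758 (mod 3337)
9^16 ≡ 2758^2 = 7606564 ≡ 1541 (mod 3337)
9^32 ≡ 1541^2 = 2374681 ≡ 2074 (mod 3337)
9^64 ≡ 2074^2 = 4301476 ≡ 83 (mod 3337)
9^128 ≡ 83^2 = 6889 ≡ 215 (mod 3337)
9^256 ≡ 215^2 = 46225 ≡ 2844 (mod 3337)
9^512 ≡ 2844^2 = 8088336 ≡ 2785 (mod 3337)
9^1024 ≡ 2785^2 = 7756225 ≡ 1037 (mod 3337)
9^2048 ≡ 1037^2 = 1075369 ≡ 855 (mod 3337)
3336 = 2048 + 1024 + 256 + 8 in binary powers of 2.
So 9^3336 ≡ 855 · 1037 · 2844 · 2758 ≡ 714 (mod 3337).
Since 714 ≠ 1, base 9 is a Fermat witness: 3337 is composite.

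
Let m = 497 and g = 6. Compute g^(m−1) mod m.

6^1 ≡ 6 (mod 497)
6^2 ≡ 6^2 = 36 ≡ 36 (mod 497)
6^4 ≡ 36^2 = 1296 ≡ 302 (mod 497)
6^8 ≡ 302^2 = 91204 ≡ 253 (mod 497)
6^16 ≡ 253^2 = 64009 ≡ 393 (mod 497)
6^32 ≡ 393^2 = 154449 ≡ 379 (mod 497)
6^64 ≡ 379^2 = 143641 ≡ 8 (mod 497)
6^128 ≡ 8^2 = 64 ≡ 64 (mod 497)
6^256 ≡ 64^2 = 4096 ≡ 120 (mod 497)
496 = 256 + 128 + 64 + 32 + 16 in binary powers of 2.
So 6^496 ≡ 120 · 64 · 8 · 379 · 393 ≡ 435 (mod 497).
Since 435 ≠ 1, base 6 is a Fermat witness: 497 is composite.

435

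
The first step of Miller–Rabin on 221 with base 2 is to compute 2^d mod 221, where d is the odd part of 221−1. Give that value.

128

221 − 1 = 220 = 2^2 · 55, so d = 55.
2^1 ≡ 2 (mod 221)
2^2 ≡ 2^2 = 4 ≡ 4 (mod 221)
2^4 ≡ 4^2 = 16 ≡ 16 (mod 221)
2^8 ≡ 16^2 = 256 ≡ 35 (mod 221)
2^16 ≡ 35^2 = 1225 ≡ 120 (mod 221)
2^32 ≡ 120^2 = 14400 ≡ 35 (mod 221)
55 = 32 + 16 + 4 + 2 + 1 in binary powers of 2.
So 2^55 ≡ 35 · 120 · 16 · 4 · 2 ≡ 128 (mod 221).
Squaring chain: 128 → 30; never reaches −1, so base 2 is a Miller–Rabin witness that 221 is composite.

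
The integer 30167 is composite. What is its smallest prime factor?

97

30167 is odd.
Digit sum 17, not divisible by 3.
Ends in 7: not divisible by 5.
7: 30167 = 7·4309 + 4
11: 30167 = 11·2742 + 5
13: 30167 = 13·2320 + 7
17: 30167 = 17·1774 + 9
19: 30167 = 19·1587 + 14
23: 30167 = 23·1311 + 14
29: 30167 = 29·1040 + 7
31: 30167 = 31·973 + 4
37: 30167 = 37·815 + 12
41: 30167 = 41·735 + 32
43: 30167 = 43·701 + 24
47: 30167 = 47·641 + 40
53: 30167 = 53·569 + 10
59: 30167 = 59·511 + 18
61: 30167 = 61·494 + 33
67: 30167 = 67·450 + 17
71: 30167 = 71·424 + 63
73: 30167 = 73·413 + 18
79: 30167 = 79·381 + 68
83: 30167 = 83·363 + 38
89: 30167 = 89·338 + 85
97: 30167 = 97·311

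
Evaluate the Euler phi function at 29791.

Factor: 29791 = 31^3.
φ(29791) = 31^2·(31−1) = 28830.

28830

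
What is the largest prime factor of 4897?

4897 = 59 · 83
83 is prime.
So 4897 = 59 · 83; the largest prime factor is 83.

83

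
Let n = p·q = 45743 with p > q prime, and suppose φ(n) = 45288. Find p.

307

φ(n) = (p−1)(q−1) = n − (p+q) + 1, so p + q = 45743 − 45288 + 1 = 456.
p and q are the roots of t² − 456t + 45743 = 0.
Discriminant: 456² − 4·45743 = 207936 − 182972 = 24964; √24964 = 158.
q = (456 − 158)/2 = 149, p = (456 + 158)/2 = 307.
Check: 149 · 307 = 45743.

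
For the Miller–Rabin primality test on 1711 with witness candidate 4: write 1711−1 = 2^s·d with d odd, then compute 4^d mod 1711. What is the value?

265

1711 − 1 = 1710 = 2^1 · 855, so d = 855.
4^1 ≡ 4 (mod 1711)
4^2 ≡ 4^2 = 16 ≡ 16 (mod 1711)
4^4 ≡ 16^2 = 256 ≡ 256 (mod 1711)
4^8 ≡ 256^2 = 65536 ≡ 518 (mod 1711)
4^16 ≡ 518^2 = 268324 ≡ 1408 (mod 1711)
4^32 ≡ 1408^2 = 1982464 ≡ 1126 (mod 1711)
4^64 ≡ 1126^2 = 1267876 ≡ 25 (mod 1711)
4^128 ≡ 25^2 = 625 ≡ 625 (mod 1711)
4^256 ≡ 625^2 = 390625 ≡ 517 (mod 1711)
4^512 ≡ 517^2 = 267289 ≡ 373 (mod 1711)
855 = 512 + 256 + 64 + 16 + 4 + 2 + 1 in binary powers of 2.
So 4^855 ≡ 373 · 517 · 25 · 1408 · 256 · 16 · 4 ≡ 265 (mod 1711).
Squaring chain: 265; never reaches −1, so base 4 is a Miller–Rabin witness that 1711 is composite.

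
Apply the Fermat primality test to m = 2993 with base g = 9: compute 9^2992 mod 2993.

9^1 ≡ 9 (mod 2993)
9^2 ≡ 9^2 = 81 ≡ 81 (mod 2993)
9^4 ≡ 81^2 = 6561 ≡ 575 (mod 2993)
9^8 ≡ 575^2 = 330625 ≡ 1395 (mod 2993)
9^16 ≡ 1395^2 = 1946025 ≡ 575 (mod 2993)
9^32 ≡ 575^2 = 330625 ≡ 1395 (mod 2993)
9^64 ≡ 1395^2 = 1946025 ≡ 575 (mod 2993)
9^128 ≡ 575^2 = 330625 ≡ 1395 (mod 2993)
9^256 ≡ 1395^2 = 1946025 ≡ 575 (mod 2993)
9^512 ≡ 575^2 = 330625 ≡ 1395 (mod 2993)
9^1024 ≡ 1395^2 = 1946025 ≡ 575 (mod 2993)
9^2048 ≡ 575^2 = 330625 ≡ 1395 (mod 2993)
2992 = 2048 + 512 + 256 + 128 + 32 + 16 in binary powers of 2.
So 9^2992 ≡ 1395 · 1395 · 575 · 1395 · 1395 · 575 ≡ 575 (mod 2993).
Since 575 ≠ 1, base 9 is a Fermat witness: 2993 is composite.

575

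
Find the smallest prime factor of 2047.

23

2047 is odd.
Digit sum 13, not divisible by 3.
Ends in 7: not divisible by 5.
7: 2047 = 7·292 + 3
11: 2047 = 11·186 + 1
13: 2047 = 13·157 + 6
17: 2047 = 17·120 + 7
19: 2047 = 19·107 + 14
23: 2047 = 23·89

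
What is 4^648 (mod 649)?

559

4^1 ≡ 4 (mod 649)
4^2 ≡ 4^2 = 16 ≡ 16 (mod 649)
4^4 ≡ 16^2 = 256 ≡ 256 (mod 649)
4^8 ≡ 256^2 = 65536 ≡ 636 (mod 649)
4^16 ≡ 636^2 = 404496 ≡ 169 (mod 649)
4^32 ≡ 169^2 = 28561 ≡ 5 (mod 649)
4^64 ≡ 5^2 = 25 ≡ 25 (mod 649)
4^128 ≡ 25^2 = 625 ≡ 625 (mod 649)
4^256 ≡ 625^2 = 390625 ≡ 576 (mod 649)
4^512 ≡ 576^2 = 331776 ≡ 137 (mod 649)
648 = 512 + 128 + 8 in binary powers of 2.
So 4^648 ≡ 137 · 625 · 636 ≡ 559 (mod 649).
Since 559 ≠ 1, base 4 is a Fermat witness: 649 is composite.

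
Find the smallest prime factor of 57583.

89

57583 is odd.
Digit sum 28, not divisible by 3.
Ends in 3: not divisible by 5.
7: 57583 = 7·8226 + 1
11: 57583 = 11·5234 + 9
13: 57583 = 13·4429 + 6
17: 57583 = 17·3387 + 4
19: 57583 = 19·3030 + 13
23: 57583 = 23·2503 + 14
29: 57583 = 29·1985 + 18
31: 57583 = 31·1857 + 16
37: 57583 = 37·1556 + 11
41: 57583 = 41·1404 + 19
43: 57583 = 43·1339 + 6
47: 57583 = 47·1225 + 8
53: 57583 = 53·1086 + 25
59: 57583 = 59·975 + 58
61: 57583 = 61·943 + 60
67: 57583 = 67·859 + 30
71: 57583 = 71·811 + 2
73: 57583 = 73·788 + 59
79: 57583 = 79·728 + 71
83: 57583 = 83·693 + 64
89: 57583 = 89·647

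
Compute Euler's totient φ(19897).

Factor: 19897 = 101 · 197.
φ(19897) = (101−1) · (197−1) = 100 · 196 = 19600.

19600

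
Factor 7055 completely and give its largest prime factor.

7055 = 5 · 1411
1411 = 17 · 83
83 is prime.
So 7055 = 5 · 17 · 83; the largest prime factor is 83.

83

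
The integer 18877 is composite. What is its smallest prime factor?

18877 is odd.
Digit sum 31, not divisible by 3.
Ends in 7: not divisible by 5.
7: 18877 = 7·2696 + 5
11: 18877 = 11·1716 + 1
13: 18877 = 13·1452 + 1
17: 18877 = 17·1110 + 7
19: 18877 = 19·993 + 10
23: 18877 = 23·820 + 17
29: 18877 = 29·650 + 27
31: 18877 = 31·608 + 29
37: 18877 = 37·510 + 7
41: 18877 = 41·460 + 17
43: 18877 = 43·439

43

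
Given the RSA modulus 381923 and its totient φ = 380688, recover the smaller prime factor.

617

φ(n) = (p−1)(q−1) = n − (p+q) + 1, so p + q = 381923 − 380688 + 1 = 1236.
p and q are the roots of t² − 1236t + 381923 = 0.
Discriminant: 1236² − 4·381923 = 1527696 − 1527692 = 4; √4 = 2.
q = (1236 − 2)/2 = 617, p = (1236 + 2)/2 = 619.
Check: 617 · 619 = 381923.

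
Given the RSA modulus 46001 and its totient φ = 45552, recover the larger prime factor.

φ(n) = (p−1)(q−1) = n − (p+q) + 1, so p + q = 46001 − 45552 + 1 = 450.
p and q are the roots of t² − 450t + 46001 = 0.
Discriminant: 450² − 4·46001 = 202500 − 184004 = 18496; √18496 = 136.
q = (450 − 136)/2 = 157, p = (450 + 136)/2 = 293.
Check: 157 · 293 = 46001.

293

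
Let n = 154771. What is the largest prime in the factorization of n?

89

154771 = 37 · 4183
4183 = 47 · 89
89 is prime.
So 154771 = 37 · 47 · 89; the largest prime factor is 89.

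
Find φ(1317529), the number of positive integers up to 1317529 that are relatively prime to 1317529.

Factor: 1317529 = 59 · 137 · 163.
φ(1317529) = (59−1) · (137−1) · (163−1) = 58 · 136 · 162 = 1277856.

1277856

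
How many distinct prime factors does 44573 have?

44573 = 29^2 · 53
44573 = 29^2 · 53, which has 2 distinct prime factors.

2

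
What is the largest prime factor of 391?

391 = 17 · 23
23 is prime.
So 391 = 17 · 23; the largest prime factor is 23.

23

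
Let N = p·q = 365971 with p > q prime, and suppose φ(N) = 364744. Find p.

719

φ(n) = (p−1)(q−1) = n − (p+q) + 1, so p + q = 365971 − 364744 + 1 = 1228.
p and q are the roots of t² − 1228t + 365971 = 0.
Discriminant: 1228² − 4·365971 = 1507984 − 1463884 = 44100; √44100 = 210.
q = (1228 − 210)/2 = 509, p = (1228 + 210)/2 = 719.
Check: 509 · 719 = 365971.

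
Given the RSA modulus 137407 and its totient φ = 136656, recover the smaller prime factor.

φ(n) = (p−1)(q−1) = n − (p+q) + 1, so p + q = 137407 − 136656 + 1 = 752.
p and q are the roots of t² − 752t + 137407 = 0.
Discriminant: 752² − 4·137407 = 565504 − 549628 = 15876; √15876 = 126.
q = (752 − 126)/2 = 313, p = (752 + 126)/2 = 439.
Check: 313 · 439 = 137407.

313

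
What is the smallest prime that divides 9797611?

67

9797611 is odd.
Digit sum 40, not divisible by 3.
Ends in 1: not divisible by 5.
7: 9797611 = 7·1399658 + 5
11: 9797611 = 11·890691 + 10
13: 9797611 = 13·753662 + 5
17: 9797611 = 17·576330 + 1
19: 9797611 = 19·515663 + 14
23: 9797611 = 23·425983 + 2
29: 9797611 = 29·337848 + 19
31: 9797611 = 31·316051 + 30
37: 9797611 = 37·264800 + 11
41: 9797611 = 41·238966 + 5
43: 9797611 = 43·227851 + 18
47: 9797611 = 47·208459 + 38
53: 9797611 = 53·184860 + 31
59: 9797611 = 59·166061 + 12
61: 9797611 = 61·160616 + 35
67: 9797611 = 67·146233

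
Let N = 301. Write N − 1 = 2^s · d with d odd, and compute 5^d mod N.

301 − 1 = 300 = 2^2 · 75, so d = 75.
5^1 ≡ 5 (mod 301)
5^2 ≡ 5^2 = 25 ≡ 25 (mod 301)
5^4 ≡ 25^2 = 625 ≡ 23 (mod 301)
5^8 ≡ 23^2 = 529 ≡ 228 (mod 301)
5^16 ≡ 228^2 = 51984 ≡ 212 (mod 301)
5^32 ≡ 212^2 = 44944 ≡ 95 (mod 301)
5^64 ≡ 95^2 = 9025 ≡ 296 (mod 301)
75 = 64 + 8 + 2 + 1 in binary powers of 2.
So 5^75 ≡ 296 · 228 · 25 · 5 ≡ 174 (mod 301).
Squaring chain: 174 → 176; never reaches −1, so base 5 is a Miller–Rabin witness that 301 is composite.

174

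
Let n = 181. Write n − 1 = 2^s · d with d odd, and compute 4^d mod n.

181 − 1 = 180 = 2^2 · 45, so d = 45.
4^1 ≡ 4 (mod 181)
4^2 ≡ 4^2 = 16 ≡ 16 (mod 181)
4^4 ≡ 16^2 = 256 ≡ 75 (mod 181)
4^8 ≡ 75^2 = 5625 ≡ 14 (mod 181)
4^16 ≡ 14^2 = 196 ≡ 15 (mod 181)
4^32 ≡ 15^2 = 225 ≡ 44 (mod 181)
45 = 32 + 8 + 4 + 1 in binary powers of 2.
So 4^45 ≡ 44 · 14 · 75 · 4 ≡ 180 (mod 181).
Since 4^d ≡ 180 (mod 181), base 4 does not prove 181 composite.

180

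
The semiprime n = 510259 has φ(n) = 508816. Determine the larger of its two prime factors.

φ(n) = (p−1)(q−1) = n − (p+q) + 1, so p + q = 510259 − 508816 + 1 = 1444.
p and q are the roots of t² − 1444t + 510259 = 0.
Discriminant: 1444² − 4·510259 = 2085136 − 2041036 = 44100; √44100 = 210.
q = (1444 − 210)/2 = 617, p = (1444 + 210)/2 = 827.
Check: 617 · 827 = 510259.

827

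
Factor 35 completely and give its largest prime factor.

35 = 5 · 7
7 is prime.
So 35 = 5 · 7; the largest prime factor is 7.

7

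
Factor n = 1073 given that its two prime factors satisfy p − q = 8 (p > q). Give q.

Since p = q + 8, we have 1073 = q(q + 8), so q² + 8q − 1073 = 0.
Discriminant: 8² + 4·1073 = 64 + 4292 = 4356; √4356 = 66.
q = (−8 + 66)/2 = 29, and p = q + 8 = 37.
Check: 29 · 37 = 1073.

29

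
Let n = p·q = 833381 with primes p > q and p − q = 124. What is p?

Since p = q + 124, we have 833381 = q(q + 124), so q² + 124q − 833381 = 0.
Discriminant: 124² + 4·833381 = 15376 + 3333524 = 3348900; √3348900 = 1830.
q = (−124 + 1830)/2 = 853, and p = q + 124 = 977.
Check: 853 · 977 = 833381.

977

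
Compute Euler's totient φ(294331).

Factor: 294331 = 23 · 67 · 191.
φ(294331) = (23−1) · (67−1) · (191−1) = 22 · 66 · 190 = 275880.

275880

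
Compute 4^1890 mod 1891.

1

4^1 ≡ 4 (mod 1891)
4^2 ≡ 4^2 = 16 ≡ 16 (mod 1891)
4^4 ≡ 16^2 = 256 ≡ 256 (mod 1891)
4^8 ≡ 256^2 = 65536 ≡ 1242 (mod 1891)
4^16 ≡ 1242^2 = 1542564 ≡ 1399 (mod 1891)
4^32 ≡ 1399^2 = 1957201 ≡ 16 (mod 1891)
4^64 ≡ 16^2 = 256 ≡ 256 (mod 1891)
4^128 ≡ 256^2 = 65536 ≡ 1242 (mod 1891)
4^256 ≡ 1242^2 = 1542564 ≡ 1399 (mod 1891)
4^512 ≡ 1399^2 = 1957201 ≡ 16 (mod 1891)
4^1024 ≡ 16^2 = 256 ≡ 256 (mod 1891)
1890 = 1024 + 512 + 256 + 64 + 32 + 2 in binary powers of 2.
So 4^1890 ≡ 256 · 16 · 1399 · 256 · 16 · 16 ≡ 1 (mod 1891).
Since the result is 1, base 4 gives no evidence that 1891 is composite.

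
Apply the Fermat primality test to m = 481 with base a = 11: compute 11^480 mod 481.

11^1 ≡ 11 (mod 481)
11^2 ≡ 11^2 = 121 ≡ 121 (mod 481)
11^4 ≡ 121^2 = 14641 ≡ 211 (mod 481)
11^8 ≡ 211^2 = 44521 ≡ 269 (mod 481)
11^16 ≡ 269^2 = 72361 ≡ 211 (mod 481)
11^32 ≡ 211^2 = 44521 ≡ 269 (mod 481)
11^64 ≡ 269^2 = 72361 ≡ 211 (mod 481)
11^128 ≡ 211^2 = 44521 ≡ 269 (mod 481)
11^256 ≡ 269^2 = 72361 ≡ 211 (mod 481)
480 = 256 + 128 + 64 + 32 in binary powers of 2.
So 11^480 ≡ 211 · 269 · 211 · 269 ≡ 1 (mod 481).
Since the result is 1, base 11 gives no evidence that 481 is composite.

1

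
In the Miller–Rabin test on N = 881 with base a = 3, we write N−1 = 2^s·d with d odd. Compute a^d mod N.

767

881 − 1 = 880 = 2^4 · 55, so d = 55.
3^1 ≡ 3 (mod 881)
3^2 ≡ 3^2 = 9 ≡ 9 (mod 881)
3^4 ≡ 9^2 = 81 ≡ 81 (mod 881)
3^8 ≡ 81^2 = 6561 ≡ 394 (mod 881)
3^16 ≡ 394^2 = 155236 ≡ 180 (mod 881)
3^32 ≡ 180^2 = 32400 ≡ 684 (mod 881)
55 = 32 + 16 + 4 + 2 + 1 in binary powers of 2.
So 3^55 ≡ 684 · 180 · 81 · 9 · 3 ≡ 767 (mod 881).
Squaring chain: 767 → 662 → 387 → 880; reaches −1, so base 3 does not prove 881 composite.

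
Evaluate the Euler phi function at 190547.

Factor: 190547 = 7 · 163 · 167.
φ(190547) = (7−1) · (163−1) · (167−1) = 6 · 162 · 166 = 161352.

161352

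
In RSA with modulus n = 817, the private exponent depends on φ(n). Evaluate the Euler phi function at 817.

Factor: 817 = 19 · 43.
φ(817) = (19−1) · (43−1) = 18 · 42 = 756.

756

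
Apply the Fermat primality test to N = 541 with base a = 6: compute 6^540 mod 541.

6^1 ≡ 6 (mod 541)
6^2 ≡ 6^2 = 36 ≡ 36 (mod 541)
6^4 ≡ 36^2 = 1296 ≡ 214 (mod 541)
6^8 ≡ 214^2 = 45796 ≡ 352 (mod 541)
6^16 ≡ 352^2 = 123904 ≡ 15 (mod 541)
6^32 ≡ 15^2 = 225 ≡ 225 (mod 541)
6^64 ≡ 225^2 = 50625 ≡ 312 (mod 541)
6^128 ≡ 312^2 = 97344 ≡ 505 (mod 541)
6^256 ≡ 505^2 = 255025 ≡ 214 (mod 541)
6^512 ≡ 214^2 = 45796 ≡ 352 (mod 541)
540 = 512 + 16 + 8 + 4 in binary powers of 2.
So 6^540 ≡ 352 · 15 · 352 · 214 ≡ 1 (mod 541).
Since the result is 1, base 6 gives no evidence that 541 is composite.

1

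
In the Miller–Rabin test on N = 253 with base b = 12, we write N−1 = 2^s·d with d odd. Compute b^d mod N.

253 − 1 = 252 = 2^2 · 63, so d = 63.
12^1 ≡ 12 (mod 253)
12^2 ≡ 12^2 = 144 ≡ 144 (mod 253)
12^4 ≡ 144^2 = 20736 ≡ 243 (mod 253)
12^8 ≡ 243^2 = 59049 ≡ 100 (mod 253)
12^16 ≡ 100^2 = 10000 ≡ 133 (mod 253)
12^32 ≡ 133^2 = 17689 ≡ 232 (mod 253)
63 = 32 + 16 + 8 + 4 + 2 + 1 in binary powers of 2.
So 12^63 ≡ 232 · 133 · 100 · 243 · 144 · 12 ≡ 100 (mod 253).
Squaring chain: 100 → 133; never reaches −1, so base 12 is a Miller–Rabin witness that 253 is composite.

100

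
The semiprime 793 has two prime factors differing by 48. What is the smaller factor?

13

Since p = q + 48, we have 793 = q(q + 48), so q² + 48q − 793 = 0.
Discriminant: 48² + 4·793 = 2304 + 3172 = 5476; √5476 = 74.
q = (−48 + 74)/2 = 13, and p = q + 48 = 61.
Check: 13 · 61 = 793.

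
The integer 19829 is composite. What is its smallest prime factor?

79

19829 is odd.
Digit sum 29, not divisible by 3.
Ends in 9: not divisible by 5.
7: 19829 = 7·2832 + 5
11: 19829 = 11·1802 + 7
13: 19829 = 13·1525 + 4
17: 19829 = 17·1166 + 7
19: 19829 = 19·1043 + 12
23: 19829 = 23·862 + 3
29: 19829 = 29·683 + 22
31: 19829 = 31·639 + 20
37: 19829 = 37·535 + 34
41: 19829 = 41·483 + 26
43: 19829 = 43·461 + 6
47: 19829 = 47·421 + 42
53: 19829 = 53·374 + 7
59: 19829 = 59·336 + 5
61: 19829 = 61·325 + 4
67: 19829 = 67·295 + 64
71: 19829 = 71·279 + 20
73: 19829 = 73·271 + 46
79: 19829 = 79·251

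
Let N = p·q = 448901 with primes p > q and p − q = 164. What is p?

Since p = q + 164, we have 448901 = q(q + 164), so q² + 164q − 448901 = 0.
Discriminant: 164² + 4·448901 = 26896 + 1795604 = 1822500; √1822500 = 1350.
q = (−164 + 1350)/2 = 593, and p = q + 164 = 757.
Check: 593 · 757 = 448901.

757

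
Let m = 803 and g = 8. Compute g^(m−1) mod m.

8^1 ≡ 8 (mod 803)
8^2 ≡ 8^2 = 64 ≡ 64 (mod 803)
8^4 ≡ 64^2 = 4096 ≡ 81 (mod 803)
8^8 ≡ 81^2 = 6561 ≡ 137 (mod 803)
8^16 ≡ 137^2 = 18769 ≡ 300 (mod 803)
8^32 ≡ 300^2 = 90000 ≡ 64 (mod 803)
8^64 ≡ 64^2 = 4096 ≡ 81 (mod 803)
8^128 ≡ 81^2 = 6561 ≡ 137 (mod 803)
8^256 ≡ 137^2 = 18769 ≡ 300 (mod 803)
8^512 ≡ 300^2 = 90000 ≡ 64 (mod 803)
802 = 512 + 256 + 32 + 2 in binary powers of 2.
So 8^802 ≡ 64 · 300 · 64 · 64 ≡ 592 (mod 803).
Since 592 ≠ 1, base 8 is a Fermat witness: 803 is composite.

592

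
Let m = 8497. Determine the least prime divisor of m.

8497 is odd.
Digit sum 28, not divisible by 3.
Ends in 7: not divisible by 5.
7: 8497 = 7·1213 + 6
11: 8497 = 11·772 + 5
13: 8497 = 13·653 + 8
17: 8497 = 17·499 + 14
19: 8497 = 19·447 + 4
23: 8497 = 23·369 + 10
29: 8497 = 29·293

29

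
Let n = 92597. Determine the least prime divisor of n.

92597 is odd.
Digit sum 32, not divisible by 3.
Ends in 7: not divisible by 5.
7: 92597 = 7·13228 + 1
11: 92597 = 11·8417 + 10
13: 92597 = 13·7122 + 11
17: 92597 = 17·5446 + 15
19: 92597 = 19·4873 + 10
23: 92597 = 23·4025 + 22
29: 92597 = 29·3193

29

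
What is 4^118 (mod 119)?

67

4^1 ≡ 4 (mod 119)
4^2 ≡ 4^2 = 16 ≡ 16 (mod 119)
4^4 ≡ 16^2 = 256 ≡ 18 (mod 119)
4^8 ≡ 18^2 = 324 ≡ 86 (mod 119)
4^16 ≡ 86^2 = 7396 ≡ 18 (mod 119)
4^32 ≡ 18^2 = 324 ≡ 86 (mod 119)
4^64 ≡ 86^2 = 7396 ≡ 18 (mod 119)
118 = 64 + 32 + 16 + 4 + 2 in binary powers of 2.
So 4^118 ≡ 18 · 86 · 18 · 18 · 16 ≡ 67 (mod 119).
Since 67 ≠ 1, base 4 is a Fermat witness: 119 is composite.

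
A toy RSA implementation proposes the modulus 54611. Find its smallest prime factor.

97

54611 is odd.
Digit sum 17, not divisible by 3.
Ends in 1: not divisible by 5.
7: 54611 = 7·7801 + 4
11: 54611 = 11·4964 + 7
13: 54611 = 13·4200 + 11
17: 54611 = 17·3212 + 7
19: 54611 = 19·2874 + 5
23: 54611 = 23·2374 + 9
29: 54611 = 29·1883 + 4
31: 54611 = 31·1761 + 20
37: 54611 = 37·1475 + 36
41: 54611 = 41·1331 + 40
43: 54611 = 43·1270 + 1
47: 54611 = 47·1161 + 44
53: 54611 = 53·1030 + 21
59: 54611 = 59·925 + 36
61: 54611 = 61·895 + 16
67: 54611 = 67·815 + 6
71: 54611 = 71·769 + 12
73: 54611 = 73·748 + 7
79: 54611 = 79·691 + 22
83: 54611 = 83·657 + 80
89: 54611 = 89·613 + 54
97: 54611 = 97·563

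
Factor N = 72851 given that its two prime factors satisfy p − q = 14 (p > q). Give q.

Since p = q + 14, we have 72851 = q(q + 14), so q² + 14q − 72851 = 0.
Discriminant: 14² + 4·72851 = 196 + 291404 = 291600; √291600 = 540.
q = (−14 + 540)/2 = 263, and p = q + 14 = 277.
Check: 263 · 277 = 72851.

263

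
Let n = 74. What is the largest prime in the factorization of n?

37

74 = 2 · 37
37 is prime.
So 74 = 2 · 37; the largest prime factor is 37.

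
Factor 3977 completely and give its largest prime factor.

3977 = 41 · 97
97 is prime.
So 3977 = 41 · 97; the largest prime factor is 97.

97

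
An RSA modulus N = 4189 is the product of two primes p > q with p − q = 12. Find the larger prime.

71

Since p = q + 12, we have 4189 = q(q + 12), so q² + 12q − 4189 = 0.
Discriminant: 12² + 4·4189 = 144 + 16756 = 16900; √16900 = 130.
q = (−12 + 130)/2 = 59, and p = q + 12 = 71.
Check: 59 · 71 = 4189.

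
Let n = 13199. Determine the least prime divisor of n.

67

13199 is odd.
Digit sum 23, not divisible by 3.
Ends in 9: not divisible by 5.
7: 13199 = 7·1885 + 4
11: 13199 = 11·1199 + 10
13: 13199 = 13·1015 + 4
17: 13199 = 17·776 + 7
19: 13199 = 19·694 + 13
23: 13199 = 23·573 + 20
29: 13199 = 29·455 + 4
31: 13199 = 31·425 + 24
37: 13199 = 37·356 + 27
41: 13199 = 41·321 + 38
43: 13199 = 43·306 + 41
47: 13199 = 47·280 + 39
53: 13199 = 53·249 + 2
59: 13199 = 59·223 + 42
61: 13199 = 61·216 + 23
67: 13199 = 67·197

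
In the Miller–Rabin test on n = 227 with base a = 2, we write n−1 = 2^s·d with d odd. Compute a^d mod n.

226

227 − 1 = 226 = 2^1 · 113, so d = 113.
2^1 ≡ 2 (mod 227)
2^2 ≡ 2^2 = 4 ≡ 4 (mod 227)
2^4 ≡ 4^2 = 16 ≡ 16 (mod 227)
2^8 ≡ 16^2 = 256 ≡ 29 (mod 227)
2^16 ≡ 29^2 = 841 ≡ 160 (mod 227)
2^32 ≡ 160^2 = 25600 ≡ 176 (mod 227)
2^64 ≡ 176^2 = 30976 ≡ 104 (mod 227)
113 = 64 + 32 + 16 + 1 in binary powers of 2.
So 2^113 ≡ 104 · 176 · 160 · 2 ≡ 226 (mod 227).
Since 2^d ≡ 226 (mod 227), base 2 does not prove 227 composite.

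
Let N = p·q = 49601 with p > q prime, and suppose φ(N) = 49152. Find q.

φ(n) = (p−1)(q−1) = n − (p+q) + 1, so p + q = 49601 − 49152 + 1 = 450.
p and q are the roots of t² − 450t + 49601 = 0.
Discriminant: 450² − 4·49601 = 202500 − 198404 = 4096; √4096 = 64.
q = (450 − 64)/2 = 193, p = (450 + 64)/2 = 257.
Check: 193 · 257 = 49601.

193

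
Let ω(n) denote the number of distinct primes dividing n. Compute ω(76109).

3

76109 = 11^2 · 629
629 = 17 · 37
76109 = 11^2 · 17 · 37, which has 3 distinct prime factors.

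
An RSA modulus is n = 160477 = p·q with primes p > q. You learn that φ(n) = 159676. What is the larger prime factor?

419

φ(n) = (p−1)(q−1) = n − (p+q) + 1, so p + q = 160477 − 159676 + 1 = 802.
p and q are the roots of t² − 802t + 160477 = 0.
Discriminant: 802² − 4·160477 = 643204 − 641908 = 1296; √1296 = 36.
q = (802 − 36)/2 = 383, p = (802 + 36)/2 = 419.
Check: 383 · 419 = 160477.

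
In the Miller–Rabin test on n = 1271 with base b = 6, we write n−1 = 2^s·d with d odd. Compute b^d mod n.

243

1271 − 1 = 1270 = 2^1 · 635, so d = 635.
6^1 ≡ 6 (mod 1271)
6^2 ≡ 6^2 = 36 ≡ 36 (mod 1271)
6^4 ≡ 36^2 = 1296 ≡ 25 (mod 1271)
6^8 ≡ 25^2 = 625 ≡ 625 (mod 1271)
6^16 ≡ 625^2 = 390625 ≡ 428 (mod 1271)
6^32 ≡ 428^2 = 183184 ≡ 160 (mod 1271)
6^64 ≡ 160^2 = 25600 ≡ 180 (mod 1271)
6^128 ≡ 180^2 = 32400 ≡ 625 (mod 1271)
6^256 ≡ 625^2 = 390625 ≡ 428 (mod 1271)
6^512 ≡ 428^2 = 183184 ≡ 160 (mod 1271)
635 = 512 + 64 + 32 + 16 + 8 + 2 + 1 in binary powers of 2.
So 6^635 ≡ 160 · 180 · 160 · 428 · 625 · 36 · 6 ≡ 243 (mod 1271).
Squaring chain: 243; never reaches −1, so base 6 is a Miller–Rabin witness that 1271 is composite.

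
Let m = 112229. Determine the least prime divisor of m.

112229 is odd.
Digit sum 17, not divisible by 3.
Ends in 9: not divisible by 5.
7: 112229 = 7·16032 + 5
11: 112229 = 11·10202 + 7
13: 112229 = 13·8633

13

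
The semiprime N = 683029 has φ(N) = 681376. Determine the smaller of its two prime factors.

797

φ(n) = (p−1)(q−1) = n − (p+q) + 1, so p + q = 683029 − 681376 + 1 = 1654.
p and q are the roots of t² − 1654t + 683029 = 0.
Discriminant: 1654² − 4·683029 = 2735716 − 2732116 = 3600; √3600 = 60.
q = (1654 − 60)/2 = 797, p = (1654 + 60)/2 = 857.
Check: 797 · 857 = 683029.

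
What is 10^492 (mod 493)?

132

10^1 ≡ 10 (mod 493)
10^2 ≡ 10^2 = 100 ≡ 100 (mod 493)
10^4 ≡ 100^2 = 10000 ≡ 140 (mod 493)
10^8 ≡ 140^2 = 19600 ≡ 373 (mod 493)
10^16 ≡ 373^2 = 139129 ≡ 103 (mod 493)
10^32 ≡ 103^2 = 10609 ≡ 256 (mod 493)
10^64 ≡ 256^2 = 65536 ≡ 460 (mod 493)
10^128 ≡ 460^2 = 211600 ≡ 103 (mod 493)
10^256 ≡ 103^2 = 10609 ≡ 256 (mod 493)
492 = 256 + 128 + 64 + 32 + 8 + 4 in binary powers of 2.
So 10^492 ≡ 256 · 103 · 460 · 256 · 373 · 140 ≡ 132 (mod 493).
Since 132 ≠ 1, base 10 is a Fermat witness: 493 is composite.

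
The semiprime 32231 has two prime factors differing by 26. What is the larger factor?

Since p = q + 26, we have 32231 = q(q + 26), so q² + 26q − 32231 = 0.
Discriminant: 26² + 4·32231 = 676 + 128924 = 129600; √129600 = 360.
q = (−26 + 360)/2 = 167, and p = q + 26 = 193.
Check: 167 · 193 = 32231.

193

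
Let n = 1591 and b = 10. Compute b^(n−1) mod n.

704

10^1 ≡ 10 (mod 1591)
10^2 ≡ 10^2 = 100 ≡ 100 (mod 1591)
10^4 ≡ 100^2 = 10000 ≡ 454 (mod 1591)
10^8 ≡ 454^2 = 206116 ≡ 877 (mod 1591)
10^16 ≡ 877^2 = 769129 ≡ 676 (mod 1591)
10^32 ≡ 676^2 = 456976 ≡ 359 (mod 1591)
10^64 ≡ 359^2 = 128881 ≡ 10 (mod 1591)
10^128 ≡ 10^2 = 100 ≡ 100 (mod 1591)
10^256 ≡ 100^2 = 10000 ≡ 454 (mod 1591)
10^512 ≡ 454^2 = 206116 ≡ 877 (mod 1591)
10^1024 ≡ 877^2 = 769129 ≡ 676 (mod 1591)
1590 = 1024 + 512 + 32 + 16 + 4 + 2 in binary powers of 2.
So 10^1590 ≡ 676 · 877 · 359 · 676 · 454 · 100 ≡ 704 (mod 1591).
Since 704 ≠ 1, base 10 is a Fermat witness: 1591 is composite.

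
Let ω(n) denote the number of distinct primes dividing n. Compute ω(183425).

4

183425 = 5^2 · 7337
7337 = 11 · 667
667 = 23 · 29
183425 = 5^2 · 11 · 23 · 29, which has 4 distinct prime factors.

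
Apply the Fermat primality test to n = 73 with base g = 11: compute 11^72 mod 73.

1

11^1 ≡ 11 (mod 73)
11^2 ≡ 11^2 = 121 ≡ 48 (mod 73)
11^4 ≡ 48^2 = 2304 ≡ 41 (mod 73)
11^8 ≡ 41^2 = 1681 ≡ 2 (mod 73)
11^16 ≡ 2^2 = 4 ≡ 4 (mod 73)
11^32 ≡ 4^2 = 16 ≡ 16 (mod 73)
11^64 ≡ 16^2 = 256 ≡ 37 (mod 73)
72 = 64 + 8 in binary powers of 2.
So 11^72 ≡ 37 · 2 ≡ 1 (mod 73).
Since the result is 1, base 11 gives no evidence that 73 is composite.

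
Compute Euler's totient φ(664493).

Factor: 664493 = 23 · 167 · 173.
φ(664493) = (23−1) · (167−1) · (173−1) = 22 · 166 · 172 = 628144.

628144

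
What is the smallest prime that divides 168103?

13

168103 is odd.
Digit sum 19, not divisible by 3.
Ends in 3: not divisible by 5.
7: 168103 = 7·24014 + 5
11: 168103 = 11·15282 + 1
13: 168103 = 13·12931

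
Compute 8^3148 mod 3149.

1203

8^1 ≡ 8 (mod 3149)
8^2 ≡ 8^2 = 64 ≡ 64 (mod 3149)
8^4 ≡ 64^2 = 4096 ≡ 947 (mod 3149)
8^8 ≡ 947^2 = 896809 ≡ 2493 (mod 3149)
8^16 ≡ 2493^2 = 6215049 ≡ 2072 (mod 3149)
8^32 ≡ 2072^2 = 4293184 ≡ 1097 (mod 3149)
8^64 ≡ 1097^2 = 1203409 ≡ 491 (mod 3149)
8^128 ≡ 491^2 = 241081 ≡ 1757 (mod 3149)
8^256 ≡ 1757^2 = 3087049 ≡ 1029 (mod 3149)
8^512 ≡ 1029^2 = 1058841 ≡ 777 (mod 3149)
8^1024 ≡ 777^2 = 603729 ≡ 2270 (mod 3149)
8^2048 ≡ 2270^2 = 5152900 ≡ 1136 (mod 3149)
3148 = 2048 + 1024 + 64 + 8 + 4 in binary powers of 2.
So 8^3148 ≡ 1136 · 2270 · 491 · 2493 · 947 ≡ 1203 (mod 3149).
Since 1203 ≠ 1, base 8 is a Fermat witness: 3149 is composite.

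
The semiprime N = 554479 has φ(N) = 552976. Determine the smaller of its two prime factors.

φ(n) = (p−1)(q−1) = n − (p+q) + 1, so p + q = 554479 − 552976 + 1 = 1504.
p and q are the roots of t² − 1504t + 554479 = 0.
Discriminant: 1504² − 4·554479 = 2262016 − 2217916 = 44100; √44100 = 210.
q = (1504 − 210)/2 = 647, p = (1504 + 210)/2 = 857.
Check: 647 · 857 = 554479.

647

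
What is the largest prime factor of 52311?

53

52311 = 3 · 17437
17437 = 7 · 2491
2491 = 47 · 53
53 is prime.
So 52311 = 3 · 7 · 47 · 53; the largest prime factor is 53.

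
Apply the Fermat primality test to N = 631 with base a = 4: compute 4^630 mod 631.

4^1 ≡ 4 (mod 631)
4^2 ≡ 4^2 = 16 ≡ 16 (mod 631)
4^4 ≡ 16^2 = 256 ≡ 256 (mod 631)
4^8 ≡ 256^2 = 65536 ≡ 543 (mod 631)
4^16 ≡ 543^2 = 294849 ≡ 172 (mod 631)
4^32 ≡ 172^2 = 29584 ≡ 558 (mod 631)
4^64 ≡ 558^2 = 311364 ≡ 281 (mod 631)
4^128 ≡ 281^2 = 78961 ≡ 86 (mod 631)
4^256 ≡ 86^2 = 7396 ≡ 455 (mod 631)
4^512 ≡ 455^2 = 207025 ≡ 57 (mod 631)
630 = 512 + 64 + 32 + 16 + 4 + 2 in binary powers of 2.
So 4^630 ≡ 57 · 281 · 558 · 172 · 256 · 16 ≡ 1 (mod 631).
Since the result is 1, base 4 gives no evidence that 631 is composite.

1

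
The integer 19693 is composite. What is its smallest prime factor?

19693 is odd.
Digit sum 28, not divisible by 3.
Ends in 3: not divisible by 5.
7: 19693 = 7·2813 + 2
11: 19693 = 11·1790 + 3
13: 19693 = 13·1514 + 11
17: 19693 = 17·1158 + 7
19: 19693 = 19·1036 + 9
23: 19693 = 23·856 + 5
29: 19693 = 29·679 + 2
31: 19693 = 31·635 + 8
37: 19693 = 37·532 + 9
41: 19693 = 41·480 + 13
43: 19693 = 43·457 + 42
47: 19693 = 47·419

47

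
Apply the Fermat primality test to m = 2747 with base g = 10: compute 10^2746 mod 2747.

1322

10^1 ≡ 10 (mod 2747)
10^2 ≡ 10^2 = 100 ≡ 100 (mod 2747)
10^4 ≡ 100^2 = 10000 ≡ 1759 (mod 2747)
10^8 ≡ 1759^2 = 3094081 ≡ 959 (mod 2747)
10^16 ≡ 959^2 = 919681 ≡ 2183 (mod 2747)
10^32 ≡ 2183^2 = 4765489 ≡ 2191 (mod 2747)
10^64 ≡ 2191^2 = 4800481 ≡ 1472 (mod 2747)
10^128 ≡ 1472^2 = 2166784 ≡ 2148 (mod 2747)
10^256 ≡ 2148^2 = 4613904 ≡ 1691 (mod 2747)
10^512 ≡ 1691^2 = 2859481 ≡ 2601 (mod 2747)
10^1024 ≡ 2601^2 = 6765201 ≡ 2087 (mod 2747)
10^2048 ≡ 2087^2 = 4355569 ≡ 1574 (mod 2747)
2746 = 2048 + 512 + 128 + 32 + 16 + 8 + 2 in binary powers of 2.
So 10^2746 ≡ 1574 · 2601 · 2148 · 2191 · 2183 · 959 · 100 ≡ 1322 (mod 2747).
Since 1322 ≠ 1, base 10 is a Fermat witness: 2747 is composite.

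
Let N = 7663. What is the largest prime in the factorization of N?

7663 = 79 · 97
97 is prime.
So 7663 = 79 · 97; the largest prime factor is 97.

97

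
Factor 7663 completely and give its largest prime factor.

7663 = 79 · 97
97 is prime.
So 7663 = 79 · 97; the largest prime factor is 97.

97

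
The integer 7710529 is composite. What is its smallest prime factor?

71

7710529 is odd.
Digit sum 31, not divisible by 3.
Ends in 9: not divisible by 5.
7: 7710529 = 7·1101504 + 1
11: 7710529 = 11·700957 + 2
13: 7710529 = 13·593117 + 8
17: 7710529 = 17·453560 + 9
19: 7710529 = 19·405817 + 6
23: 7710529 = 23·335240 + 9
29: 7710529 = 29·265880 + 9
31: 7710529 = 31·248726 + 23
37: 7710529 = 37·208392 + 25
41: 7710529 = 41·188061 + 28
43: 7710529 = 43·179314 + 27
47: 7710529 = 47·164053 + 38
53: 7710529 = 53·145481 + 36
59: 7710529 = 59·130686 + 55
61: 7710529 = 61·126402 + 7
67: 7710529 = 67·115082 + 35
71: 7710529 = 71·108599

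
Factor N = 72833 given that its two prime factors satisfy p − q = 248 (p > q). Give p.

421

Since p = q + 248, we have 72833 = q(q + 248), so q² + 248q − 72833 = 0.
Discriminant: 248² + 4·72833 = 61504 + 291332 = 352836; √352836 = 594.
q = (−248 + 594)/2 = 173, and p = q + 248 = 421.
Check: 173 · 421 = 72833.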